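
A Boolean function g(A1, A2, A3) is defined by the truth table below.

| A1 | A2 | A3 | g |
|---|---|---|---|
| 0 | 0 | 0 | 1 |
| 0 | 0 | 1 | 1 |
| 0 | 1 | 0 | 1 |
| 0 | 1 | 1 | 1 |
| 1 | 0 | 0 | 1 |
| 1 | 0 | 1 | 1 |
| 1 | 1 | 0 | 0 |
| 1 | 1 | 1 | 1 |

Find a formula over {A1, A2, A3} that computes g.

g is 0 on exactly one input, (1,1,0), whose minterm is A1·A2·¬A3. So g is the negation of that single conjunction.

g(A1, A2, A3) = ((A1 · A2) · A3')'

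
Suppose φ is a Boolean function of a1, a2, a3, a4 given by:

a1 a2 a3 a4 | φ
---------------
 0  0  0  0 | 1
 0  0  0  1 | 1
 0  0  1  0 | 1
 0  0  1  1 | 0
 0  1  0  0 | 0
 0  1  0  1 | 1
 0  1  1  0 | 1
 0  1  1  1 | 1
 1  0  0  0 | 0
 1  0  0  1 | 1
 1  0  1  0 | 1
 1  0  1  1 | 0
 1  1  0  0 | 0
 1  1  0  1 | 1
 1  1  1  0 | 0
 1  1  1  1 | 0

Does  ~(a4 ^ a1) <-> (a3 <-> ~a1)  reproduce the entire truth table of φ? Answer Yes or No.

No

Evaluate ~(a4 ^ a1) <-> (a3 <-> ~a1) on each row and compare to φ:
  a1=0, a2=0, a3=0, a4=0: formula gives 0, but φ = 1 ✗
A single disagreement suffices: at (0,0,0,0) they differ, so the formula does not compute φ.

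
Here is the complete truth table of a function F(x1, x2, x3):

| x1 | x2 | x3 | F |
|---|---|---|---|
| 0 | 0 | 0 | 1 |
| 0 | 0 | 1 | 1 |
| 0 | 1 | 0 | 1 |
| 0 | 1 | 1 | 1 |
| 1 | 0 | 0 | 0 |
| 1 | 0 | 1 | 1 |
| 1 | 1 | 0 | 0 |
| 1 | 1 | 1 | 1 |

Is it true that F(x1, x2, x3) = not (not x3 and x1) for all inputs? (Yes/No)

Evaluate not (not x3 and x1) on each row and compare to F:
  x1=0, x2=0, x3=0: formula gives 1, F = 1 ✓
  x1=0, x2=0, x3=1: formula gives 1, F = 1 ✓
  x1=0, x2=1, x3=0: formula gives 1, F = 1 ✓
  x1=0, x2=1, x3=1: formula gives 1, F = 1 ✓
  x1=1, x2=0, x3=0: formula gives 0, F = 0 ✓
  …and likewise for the remaining 3 rows.
All 8 rows match — the expression computes F exactly.

Yes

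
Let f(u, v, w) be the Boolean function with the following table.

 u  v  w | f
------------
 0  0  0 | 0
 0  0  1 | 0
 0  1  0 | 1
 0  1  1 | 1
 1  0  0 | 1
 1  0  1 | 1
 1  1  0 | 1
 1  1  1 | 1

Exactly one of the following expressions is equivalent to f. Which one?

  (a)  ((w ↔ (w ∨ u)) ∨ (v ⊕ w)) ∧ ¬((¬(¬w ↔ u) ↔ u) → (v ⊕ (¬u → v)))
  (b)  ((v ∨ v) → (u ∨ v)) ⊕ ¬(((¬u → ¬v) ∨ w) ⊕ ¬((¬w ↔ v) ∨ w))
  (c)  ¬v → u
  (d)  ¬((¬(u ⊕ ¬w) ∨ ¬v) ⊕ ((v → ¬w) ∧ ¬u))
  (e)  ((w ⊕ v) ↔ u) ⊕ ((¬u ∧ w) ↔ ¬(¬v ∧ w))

c

(a) fails at (0,0,1): the formula yields 1, f is 0.
(b) fails at (0,0,1): the formula yields 1, f is 0.
(d) fails at (0,0,0): the formula yields 1, f is 0.
(e) fails at (0,0,0): the formula yields 1, f is 0.
Only (c) survives; checking it on all 8 rows confirms it matches f.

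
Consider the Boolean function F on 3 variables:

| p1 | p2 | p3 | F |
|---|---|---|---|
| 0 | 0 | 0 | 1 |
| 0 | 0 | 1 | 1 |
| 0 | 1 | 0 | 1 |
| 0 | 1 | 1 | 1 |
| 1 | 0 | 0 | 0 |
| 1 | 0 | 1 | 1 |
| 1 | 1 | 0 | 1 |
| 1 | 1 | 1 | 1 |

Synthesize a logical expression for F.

F(p1, p2, p3) = NOT ((p1 AND NOT p2) AND NOT p3)

Only row (1,0,0) gives 0. So F is 1 everywhere except there — the complement of the minterm p1·¬p2·¬p3.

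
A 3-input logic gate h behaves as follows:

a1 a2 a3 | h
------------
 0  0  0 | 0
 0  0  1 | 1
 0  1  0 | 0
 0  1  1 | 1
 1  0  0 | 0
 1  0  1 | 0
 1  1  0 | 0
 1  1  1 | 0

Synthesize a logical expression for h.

h=1 on 2 inputs: (0,0,1), (0,1,1). Reading each as a conjunction of literals (¬a1·¬a2·a3, ¬a1·a2·a3) and taking the OR gives the canonical DNF.

h(a1, a2, a3) = ((a1' · a2') · a3) + ((a1' · a2) · a3)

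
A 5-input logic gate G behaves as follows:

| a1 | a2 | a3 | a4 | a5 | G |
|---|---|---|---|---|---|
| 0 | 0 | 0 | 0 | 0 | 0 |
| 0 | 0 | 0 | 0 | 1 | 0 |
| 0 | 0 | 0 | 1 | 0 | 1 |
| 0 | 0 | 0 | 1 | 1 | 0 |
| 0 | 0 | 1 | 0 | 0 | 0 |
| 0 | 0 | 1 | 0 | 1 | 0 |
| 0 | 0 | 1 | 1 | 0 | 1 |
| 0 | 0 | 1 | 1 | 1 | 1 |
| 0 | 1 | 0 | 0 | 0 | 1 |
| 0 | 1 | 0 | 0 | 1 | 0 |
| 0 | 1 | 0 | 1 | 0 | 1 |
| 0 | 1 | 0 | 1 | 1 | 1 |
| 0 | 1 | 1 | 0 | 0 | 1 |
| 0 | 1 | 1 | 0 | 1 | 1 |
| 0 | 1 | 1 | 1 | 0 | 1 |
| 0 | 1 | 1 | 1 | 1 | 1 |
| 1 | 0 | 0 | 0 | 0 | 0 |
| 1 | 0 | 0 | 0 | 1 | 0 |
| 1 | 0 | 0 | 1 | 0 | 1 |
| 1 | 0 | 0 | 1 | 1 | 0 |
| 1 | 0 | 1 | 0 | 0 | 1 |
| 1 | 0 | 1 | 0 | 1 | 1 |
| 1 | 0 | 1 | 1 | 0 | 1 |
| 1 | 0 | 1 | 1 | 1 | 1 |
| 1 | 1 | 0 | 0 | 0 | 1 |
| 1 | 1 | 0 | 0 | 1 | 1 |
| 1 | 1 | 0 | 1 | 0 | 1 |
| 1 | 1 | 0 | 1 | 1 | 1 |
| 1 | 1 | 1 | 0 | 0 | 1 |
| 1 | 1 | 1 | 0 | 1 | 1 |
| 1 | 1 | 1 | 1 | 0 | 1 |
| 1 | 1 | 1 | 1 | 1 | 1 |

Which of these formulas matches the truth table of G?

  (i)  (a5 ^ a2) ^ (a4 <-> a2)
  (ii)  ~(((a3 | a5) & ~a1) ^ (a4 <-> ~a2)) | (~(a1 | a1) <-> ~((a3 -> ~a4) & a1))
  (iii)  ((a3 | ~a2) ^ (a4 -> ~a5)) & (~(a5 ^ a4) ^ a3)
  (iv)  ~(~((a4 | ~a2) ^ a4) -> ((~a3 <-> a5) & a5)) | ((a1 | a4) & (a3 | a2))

iv

(i) disagrees with G on (0,0,0,0,0) (formula → 1, table → 0); rule it out.
(ii) disagrees with G on (0,0,0,0,0) (formula → 1, table → 0); rule it out.
(iii) disagrees with G on (0,0,0,1,0) (formula → 0, table → 1); rule it out.
Only (iv) survives; checking it on all 32 rows confirms it matches G.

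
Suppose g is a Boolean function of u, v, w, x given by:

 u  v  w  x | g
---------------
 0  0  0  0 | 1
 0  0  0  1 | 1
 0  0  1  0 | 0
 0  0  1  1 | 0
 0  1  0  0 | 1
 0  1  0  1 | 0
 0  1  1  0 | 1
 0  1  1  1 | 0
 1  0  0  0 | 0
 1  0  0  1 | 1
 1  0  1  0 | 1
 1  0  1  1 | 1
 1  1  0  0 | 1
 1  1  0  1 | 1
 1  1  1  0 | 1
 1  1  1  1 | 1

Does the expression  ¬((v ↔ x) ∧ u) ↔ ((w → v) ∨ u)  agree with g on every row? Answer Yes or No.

No

Check the formula against g row by row:
  u=0, v=0, w=0, x=0: formula gives 1, g = 1 ✓
  u=0, v=0, w=0, x=1: formula gives 1, g = 1 ✓
  u=0, v=0, w=1, x=0: formula gives 0, g = 0 ✓
  u=0, v=0, w=1, x=1: formula gives 0, g = 0 ✓
  …
  u=0, v=1, w=0, x=1: formula gives 1, but g = 0 ✗
Row (0,1,0,1) is a counterexample, so the formula is not equivalent to g.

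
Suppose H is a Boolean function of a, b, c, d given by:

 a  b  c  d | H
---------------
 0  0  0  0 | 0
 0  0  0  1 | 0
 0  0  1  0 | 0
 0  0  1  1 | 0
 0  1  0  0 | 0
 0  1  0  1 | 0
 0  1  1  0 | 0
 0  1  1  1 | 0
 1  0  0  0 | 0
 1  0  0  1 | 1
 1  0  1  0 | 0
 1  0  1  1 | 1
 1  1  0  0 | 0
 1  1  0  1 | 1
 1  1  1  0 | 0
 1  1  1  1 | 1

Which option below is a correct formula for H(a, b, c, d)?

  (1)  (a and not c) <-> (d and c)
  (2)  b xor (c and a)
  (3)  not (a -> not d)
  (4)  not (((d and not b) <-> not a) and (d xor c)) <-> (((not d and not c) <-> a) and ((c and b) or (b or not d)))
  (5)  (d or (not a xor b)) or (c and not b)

(1) disagrees with H on (0,0,0,0) (formula → 1, table → 0); rule it out.
(2) disagrees with H on (0,1,0,0) (formula → 1, table → 0); rule it out.
(4) disagrees with H on (0,0,0,1) (formula → 1, table → 0); rule it out.
(5) disagrees with H on (0,0,0,0) (formula → 1, table → 0); rule it out.
(3) is the remaining candidate, and it agrees with H on all 16 inputs.

3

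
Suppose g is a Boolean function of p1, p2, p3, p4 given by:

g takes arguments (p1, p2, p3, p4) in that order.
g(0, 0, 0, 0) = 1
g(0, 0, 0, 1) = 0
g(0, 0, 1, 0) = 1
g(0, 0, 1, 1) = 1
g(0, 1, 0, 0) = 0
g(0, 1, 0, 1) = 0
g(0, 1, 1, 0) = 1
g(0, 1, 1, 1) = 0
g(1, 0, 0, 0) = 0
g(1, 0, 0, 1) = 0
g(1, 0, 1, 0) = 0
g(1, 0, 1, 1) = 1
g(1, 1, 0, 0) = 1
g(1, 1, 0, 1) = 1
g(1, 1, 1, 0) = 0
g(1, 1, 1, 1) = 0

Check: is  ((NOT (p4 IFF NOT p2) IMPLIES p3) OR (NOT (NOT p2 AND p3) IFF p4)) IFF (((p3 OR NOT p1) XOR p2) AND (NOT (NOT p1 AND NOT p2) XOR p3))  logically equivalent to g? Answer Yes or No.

Test each input against both g and the formula:
  p1=0, p2=0, p3=0, p4=0: formula gives 1, g = 1 ✓
  p1=0, p2=0, p3=0, p4=1: formula gives 0, g = 0 ✓
  p1=0, p2=0, p3=1, p4=0: formula gives 1, g = 1 ✓
  p1=0, p2=0, p3=1, p4=1: formula gives 1, g = 1 ✓
  …
  p1=0, p2=1, p3=1, p4=0: formula gives 0, but g = 1 ✗
Since they disagree at (0,1,1,0), the expression is not a correct formula for g.

No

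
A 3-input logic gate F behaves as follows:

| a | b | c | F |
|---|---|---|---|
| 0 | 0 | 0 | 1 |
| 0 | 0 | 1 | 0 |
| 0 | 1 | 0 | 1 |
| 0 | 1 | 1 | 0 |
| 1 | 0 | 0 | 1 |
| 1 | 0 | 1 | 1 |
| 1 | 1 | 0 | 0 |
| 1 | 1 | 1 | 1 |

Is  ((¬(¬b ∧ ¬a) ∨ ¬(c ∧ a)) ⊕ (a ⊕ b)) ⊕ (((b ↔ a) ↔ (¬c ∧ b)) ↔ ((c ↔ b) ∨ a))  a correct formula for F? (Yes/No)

Test each input against both F and the formula:
  a=0, b=0, c=0: formula gives 1, F = 1 ✓
  a=0, b=0, c=1: formula gives 0, F = 0 ✓
  a=0, b=1, c=0: formula gives 1, F = 1 ✓
  a=0, b=1, c=1: formula gives 1, but F = 0 ✗
Row (0,1,1) is a counterexample, so the formula is not equivalent to F.

No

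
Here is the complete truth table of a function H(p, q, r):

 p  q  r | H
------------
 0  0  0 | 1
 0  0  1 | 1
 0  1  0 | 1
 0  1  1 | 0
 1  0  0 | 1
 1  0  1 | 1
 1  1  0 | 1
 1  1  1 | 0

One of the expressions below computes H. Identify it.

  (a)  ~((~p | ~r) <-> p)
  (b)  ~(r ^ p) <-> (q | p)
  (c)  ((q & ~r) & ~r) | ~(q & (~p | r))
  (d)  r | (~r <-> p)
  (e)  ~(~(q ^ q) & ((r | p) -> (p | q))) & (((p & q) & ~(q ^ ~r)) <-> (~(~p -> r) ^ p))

c

(a) disagrees with H on (0,1,1) (formula → 1, table → 0); rule it out.
(b) disagrees with H on (0,0,0) (formula → 0, table → 1); rule it out.
(d) disagrees with H on (0,0,0) (formula → 0, table → 1); rule it out.
(e) disagrees with H on (0,0,0) (formula → 0, table → 1); rule it out.
(c) is the remaining candidate, and it agrees with H on all 8 inputs.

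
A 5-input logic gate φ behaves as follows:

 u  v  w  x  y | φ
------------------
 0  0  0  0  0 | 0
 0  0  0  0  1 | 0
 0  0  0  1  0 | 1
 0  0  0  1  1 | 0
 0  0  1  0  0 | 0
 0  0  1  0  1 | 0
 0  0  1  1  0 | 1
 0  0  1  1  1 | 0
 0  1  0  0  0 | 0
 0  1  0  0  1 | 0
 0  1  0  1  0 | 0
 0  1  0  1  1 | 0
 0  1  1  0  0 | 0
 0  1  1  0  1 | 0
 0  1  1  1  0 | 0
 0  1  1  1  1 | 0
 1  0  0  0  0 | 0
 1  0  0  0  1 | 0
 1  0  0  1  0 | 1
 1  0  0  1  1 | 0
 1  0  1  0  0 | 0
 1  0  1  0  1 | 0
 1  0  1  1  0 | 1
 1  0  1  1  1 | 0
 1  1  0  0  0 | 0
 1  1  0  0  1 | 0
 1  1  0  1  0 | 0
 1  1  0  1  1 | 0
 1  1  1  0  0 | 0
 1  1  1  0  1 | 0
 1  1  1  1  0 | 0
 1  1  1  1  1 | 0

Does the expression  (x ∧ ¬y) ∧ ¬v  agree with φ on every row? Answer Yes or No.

Evaluate (x ∧ ¬y) ∧ ¬v on each row and compare to φ:
  u=0, v=0, w=0, x=0, y=0: formula gives 0, φ = 0 ✓
  u=0, v=0, w=0, x=0, y=1: formula gives 0, φ = 0 ✓
  u=0, v=0, w=0, x=1, y=0: formula gives 1, φ = 1 ✓
  u=0, v=0, w=0, x=1, y=1: formula gives 0, φ = 0 ✓
  … (the remaining 28 rows also agree.)
No disagreement on any input; they are logically equivalent.

Yes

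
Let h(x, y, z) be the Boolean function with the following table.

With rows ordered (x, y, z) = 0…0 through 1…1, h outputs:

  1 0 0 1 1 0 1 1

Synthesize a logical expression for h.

h(x, y, z) = ¬((((¬x ∧ ¬y) ∧ z) ∨ ((¬x ∧ y) ∧ ¬z)) ∨ ((x ∧ ¬y) ∧ z))

The 0-rows are (0,0,1), (0,1,0), (1,0,1). Take each as a conjunction (¬x·¬y·z, ¬x·y·¬z, x·¬y·z), form their disjunction, and complement — that gives a formula that is 1 everywhere h is.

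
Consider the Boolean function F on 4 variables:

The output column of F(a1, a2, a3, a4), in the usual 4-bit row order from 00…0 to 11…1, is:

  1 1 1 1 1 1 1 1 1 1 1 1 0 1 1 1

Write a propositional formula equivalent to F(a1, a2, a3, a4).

F is 0 on exactly one input, (1,1,0,0), whose minterm is a1·a2·¬a3·¬a4. So F is the negation of that single conjunction.

F(a1, a2, a3, a4) = NOT (((a1 AND a2) AND NOT a3) AND NOT a4)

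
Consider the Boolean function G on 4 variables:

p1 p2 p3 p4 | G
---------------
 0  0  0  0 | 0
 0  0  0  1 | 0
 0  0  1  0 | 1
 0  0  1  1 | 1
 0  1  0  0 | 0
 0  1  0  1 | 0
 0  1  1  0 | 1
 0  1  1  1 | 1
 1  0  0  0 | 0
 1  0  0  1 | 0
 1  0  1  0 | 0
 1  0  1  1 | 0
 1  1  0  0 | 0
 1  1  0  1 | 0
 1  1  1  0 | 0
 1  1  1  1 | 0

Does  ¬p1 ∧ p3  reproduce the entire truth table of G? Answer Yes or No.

Evaluate ¬p1 ∧ p3 on each row and compare to G:
  p1=0, p2=0, p3=0, p4=0: formula gives 0, G = 0 ✓
  p1=0, p2=0, p3=0, p4=1: formula gives 0, G = 0 ✓
  p1=0, p2=0, p3=1, p4=0: formula gives 1, G = 1 ✓
  p1=0, p2=0, p3=1, p4=1: formula gives 1, G = 1 ✓
  …and likewise for the remaining 12 rows.
No disagreement on any input; they are logically equivalent.

Yes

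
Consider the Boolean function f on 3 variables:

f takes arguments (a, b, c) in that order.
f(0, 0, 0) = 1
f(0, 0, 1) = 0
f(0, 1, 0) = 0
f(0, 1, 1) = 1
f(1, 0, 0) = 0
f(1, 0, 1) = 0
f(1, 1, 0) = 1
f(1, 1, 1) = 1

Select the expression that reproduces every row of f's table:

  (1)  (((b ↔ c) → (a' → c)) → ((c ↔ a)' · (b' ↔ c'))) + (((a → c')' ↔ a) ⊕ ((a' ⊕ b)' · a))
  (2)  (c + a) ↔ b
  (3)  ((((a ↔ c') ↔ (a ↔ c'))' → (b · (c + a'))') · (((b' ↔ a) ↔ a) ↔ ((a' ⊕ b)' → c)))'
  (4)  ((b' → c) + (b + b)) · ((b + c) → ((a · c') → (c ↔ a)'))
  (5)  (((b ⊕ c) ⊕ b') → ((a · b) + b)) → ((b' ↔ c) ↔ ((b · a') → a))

2

(1) disagrees with f on (0,0,1) (formula → 1, table → 0); rule it out.
(3) disagrees with f on (0,0,0) (formula → 0, table → 1); rule it out.
(4) disagrees with f on (0,0,0) (formula → 0, table → 1); rule it out.
(5) disagrees with f on (0,0,1) (formula → 1, table → 0); rule it out.
(2) is the remaining candidate, and it agrees with f on all 8 inputs.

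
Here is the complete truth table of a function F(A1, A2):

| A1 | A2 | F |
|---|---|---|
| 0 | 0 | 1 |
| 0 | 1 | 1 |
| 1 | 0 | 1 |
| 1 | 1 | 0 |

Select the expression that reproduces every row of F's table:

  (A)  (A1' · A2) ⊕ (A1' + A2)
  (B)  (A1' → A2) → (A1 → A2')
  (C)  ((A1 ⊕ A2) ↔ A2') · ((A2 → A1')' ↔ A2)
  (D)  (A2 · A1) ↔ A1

(A): at (0,1) it gives 0, but F = 1 — eliminated.
(C): at (0,0) it gives 0, but F = 1 — eliminated.
(D): at (1,0) it gives 0, but F = 1 — eliminated.
Only (B) survives; checking it on all 4 rows confirms it matches F.

B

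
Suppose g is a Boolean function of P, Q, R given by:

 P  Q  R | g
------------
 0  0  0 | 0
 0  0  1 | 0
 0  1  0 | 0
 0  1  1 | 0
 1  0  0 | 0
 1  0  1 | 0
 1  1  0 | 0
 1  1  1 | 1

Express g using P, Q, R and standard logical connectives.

The output is 1 only when every input is 1 — the AND of all inputs.

g(P, Q, R) = (P · Q) · R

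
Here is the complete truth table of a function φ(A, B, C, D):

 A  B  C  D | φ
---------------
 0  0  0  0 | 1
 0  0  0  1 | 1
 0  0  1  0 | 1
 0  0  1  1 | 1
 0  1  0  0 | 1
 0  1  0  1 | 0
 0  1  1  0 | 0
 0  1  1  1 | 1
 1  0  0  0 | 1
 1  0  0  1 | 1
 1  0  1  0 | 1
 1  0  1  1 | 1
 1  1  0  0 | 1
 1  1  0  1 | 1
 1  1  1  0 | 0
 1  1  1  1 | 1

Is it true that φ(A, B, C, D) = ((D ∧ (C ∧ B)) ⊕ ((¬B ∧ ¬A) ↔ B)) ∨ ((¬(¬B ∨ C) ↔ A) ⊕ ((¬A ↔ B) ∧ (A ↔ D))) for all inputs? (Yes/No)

Yes

Test each input against both φ and the formula:
  A=0, B=0, C=0, D=0: formula gives 1, φ = 1 ✓
  A=0, B=0, C=0, D=1: formula gives 1, φ = 1 ✓
  A=0, B=0, C=1, D=0: formula gives 1, φ = 1 ✓
  A=0, B=0, C=1, D=1: formula gives 1, φ = 1 ✓
  …and likewise for the remaining 12 rows.
Every row agrees, so the formula is equivalent.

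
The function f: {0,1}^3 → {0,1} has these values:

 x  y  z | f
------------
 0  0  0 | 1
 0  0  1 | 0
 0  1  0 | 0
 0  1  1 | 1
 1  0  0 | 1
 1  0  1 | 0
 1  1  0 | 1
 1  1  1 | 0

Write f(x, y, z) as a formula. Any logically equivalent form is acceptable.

The 1-rows are (0,0,0), (0,1,1), (1,0,0), (1,1,0). Each contributes one minterm — ¬x·¬y·¬z; ¬x·y·z; x·¬y·¬z; x·y·¬z — and their disjunction is a sum-of-products form of f.

f(x, y, z) = ((((¬x ∧ ¬y) ∧ ¬z) ∨ ((¬x ∧ y) ∧ z)) ∨ ((x ∧ ¬y) ∧ ¬z)) ∨ ((x ∧ y) ∧ ¬z)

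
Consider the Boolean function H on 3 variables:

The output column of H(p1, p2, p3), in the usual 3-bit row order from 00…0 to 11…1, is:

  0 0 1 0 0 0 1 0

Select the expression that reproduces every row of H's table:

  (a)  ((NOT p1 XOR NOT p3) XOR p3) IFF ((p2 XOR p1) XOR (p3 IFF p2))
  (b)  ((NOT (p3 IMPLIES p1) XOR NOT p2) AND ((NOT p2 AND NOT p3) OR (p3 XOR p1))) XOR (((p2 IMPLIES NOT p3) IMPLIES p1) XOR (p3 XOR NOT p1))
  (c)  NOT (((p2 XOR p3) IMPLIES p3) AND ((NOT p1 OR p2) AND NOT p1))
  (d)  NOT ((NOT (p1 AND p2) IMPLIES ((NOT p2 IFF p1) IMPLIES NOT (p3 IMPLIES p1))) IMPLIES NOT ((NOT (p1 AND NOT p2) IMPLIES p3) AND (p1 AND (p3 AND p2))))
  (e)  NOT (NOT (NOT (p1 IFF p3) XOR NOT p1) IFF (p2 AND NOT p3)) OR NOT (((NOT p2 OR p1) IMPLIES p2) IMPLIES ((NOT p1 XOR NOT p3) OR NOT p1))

(a) fails at (0,0,1): the formula yields 1, H is 0.
(c) fails at (1,0,0): the formula yields 1, H is 0.
(d) fails at (0,1,0): the formula yields 0, H is 1.
(e) fails at (0,0,1): the formula yields 1, H is 0.
That leaves (b). Evaluating it on every row reproduces the table of H exactly.

b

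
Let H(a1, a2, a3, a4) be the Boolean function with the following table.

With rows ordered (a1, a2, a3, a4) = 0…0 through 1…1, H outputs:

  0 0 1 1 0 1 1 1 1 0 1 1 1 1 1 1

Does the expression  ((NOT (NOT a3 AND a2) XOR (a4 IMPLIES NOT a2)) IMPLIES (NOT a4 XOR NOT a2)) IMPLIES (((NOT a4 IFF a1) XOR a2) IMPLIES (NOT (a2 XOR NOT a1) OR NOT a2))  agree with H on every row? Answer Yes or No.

Check the formula against H row by row:
  a1=0, a2=0, a3=0, a4=0: formula gives 1, but H = 0 ✗
Since they disagree at (0,0,0,0), the expression is not a correct formula for H.

No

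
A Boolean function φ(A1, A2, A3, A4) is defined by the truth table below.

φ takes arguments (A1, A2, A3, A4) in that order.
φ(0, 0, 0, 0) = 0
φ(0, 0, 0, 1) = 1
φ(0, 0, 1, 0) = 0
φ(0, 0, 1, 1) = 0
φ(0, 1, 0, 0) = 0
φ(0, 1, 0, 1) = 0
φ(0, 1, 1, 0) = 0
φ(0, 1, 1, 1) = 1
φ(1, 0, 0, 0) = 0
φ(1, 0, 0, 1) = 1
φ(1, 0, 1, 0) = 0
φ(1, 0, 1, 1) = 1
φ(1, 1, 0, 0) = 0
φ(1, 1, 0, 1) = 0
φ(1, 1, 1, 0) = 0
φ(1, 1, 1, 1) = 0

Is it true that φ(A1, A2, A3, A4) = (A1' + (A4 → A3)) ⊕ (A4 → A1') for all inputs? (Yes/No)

Evaluate (A1' + (A4 → A3)) ⊕ (A4 → A1') on each row and compare to φ:
  A1=0, A2=0, A3=0, A4=0: formula gives 0, φ = 0 ✓
  A1=0, A2=0, A3=0, A4=1: formula gives 0, but φ = 1 ✗
Since they disagree at (0,0,0,1), the expression is not a correct formula for φ.

No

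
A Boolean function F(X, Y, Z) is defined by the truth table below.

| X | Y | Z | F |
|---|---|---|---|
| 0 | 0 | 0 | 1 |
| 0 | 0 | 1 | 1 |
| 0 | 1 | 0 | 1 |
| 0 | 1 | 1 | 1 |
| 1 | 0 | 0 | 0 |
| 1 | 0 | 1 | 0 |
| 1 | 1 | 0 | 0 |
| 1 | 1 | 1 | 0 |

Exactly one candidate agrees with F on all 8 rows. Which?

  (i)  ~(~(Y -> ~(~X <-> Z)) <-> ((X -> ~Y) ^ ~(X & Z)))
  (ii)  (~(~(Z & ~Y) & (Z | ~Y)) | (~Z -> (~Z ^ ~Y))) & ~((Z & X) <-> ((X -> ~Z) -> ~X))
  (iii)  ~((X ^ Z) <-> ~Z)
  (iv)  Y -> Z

iii

(i) fails at (0,0,0): the formula yields 0, F is 1.
(ii) fails at (0,0,0): the formula yields 0, F is 1.
(iv) fails at (0,1,0): the formula yields 0, F is 1.
(iii) is the remaining candidate, and it agrees with F on all 8 inputs.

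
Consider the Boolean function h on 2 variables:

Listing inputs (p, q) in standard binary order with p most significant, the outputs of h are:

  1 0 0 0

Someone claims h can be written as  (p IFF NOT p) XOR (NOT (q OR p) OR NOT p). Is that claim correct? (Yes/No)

Evaluate (p IFF NOT p) XOR (NOT (q OR p) OR NOT p) on each row and compare to h:
  p=0, q=0: formula gives 1, h = 1 ✓
  p=0, q=1: formula gives 1, but h = 0 ✗
A single disagreement suffices: at (0,1) they differ, so the formula does not compute h.

No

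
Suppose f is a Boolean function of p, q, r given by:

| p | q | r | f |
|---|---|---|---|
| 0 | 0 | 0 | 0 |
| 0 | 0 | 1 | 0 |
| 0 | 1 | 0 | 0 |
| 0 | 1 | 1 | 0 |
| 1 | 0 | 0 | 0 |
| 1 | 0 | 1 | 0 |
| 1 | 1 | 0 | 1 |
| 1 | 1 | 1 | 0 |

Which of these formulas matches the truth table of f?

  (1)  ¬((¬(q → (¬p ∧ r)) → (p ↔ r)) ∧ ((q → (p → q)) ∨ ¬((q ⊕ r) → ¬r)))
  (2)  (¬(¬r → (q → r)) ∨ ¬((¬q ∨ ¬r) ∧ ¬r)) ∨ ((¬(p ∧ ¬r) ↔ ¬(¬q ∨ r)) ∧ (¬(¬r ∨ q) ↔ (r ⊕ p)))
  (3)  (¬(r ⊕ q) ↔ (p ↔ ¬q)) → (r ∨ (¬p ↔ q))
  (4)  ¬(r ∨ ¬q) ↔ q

(2) disagrees with f on (0,0,1) (formula → 1, table → 0); rule it out.
(3) disagrees with f on (0,0,0) (formula → 1, table → 0); rule it out.
(4) disagrees with f on (0,0,0) (formula → 1, table → 0); rule it out.
That leaves (1). Evaluating it on every row reproduces the table of f exactly.

1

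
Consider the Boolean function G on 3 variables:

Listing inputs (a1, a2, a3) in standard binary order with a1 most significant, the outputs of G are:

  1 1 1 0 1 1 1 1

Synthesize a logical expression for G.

Only row (0,1,1) gives 0. So G is 1 everywhere except there — the complement of the minterm ¬a1·a2·a3.

G(a1, a2, a3) = NOT ((NOT a1 AND a2) AND a3)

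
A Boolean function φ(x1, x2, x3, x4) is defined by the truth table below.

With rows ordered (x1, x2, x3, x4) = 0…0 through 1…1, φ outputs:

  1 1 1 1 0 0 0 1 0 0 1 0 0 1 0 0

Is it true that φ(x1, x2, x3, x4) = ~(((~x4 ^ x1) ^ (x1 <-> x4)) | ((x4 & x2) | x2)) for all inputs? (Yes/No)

No

Test each input against both φ and the formula:
  x1=0, x2=0, x3=0, x4=0: formula gives 1, φ = 1 ✓
  x1=0, x2=0, x3=0, x4=1: formula gives 1, φ = 1 ✓
  x1=0, x2=0, x3=1, x4=0: formula gives 1, φ = 1 ✓
  x1=0, x2=0, x3=1, x4=1: formula gives 1, φ = 1 ✓
  …
  x1=0, x2=1, x3=1, x4=1: formula gives 0, but φ = 1 ✗
Since they disagree at (0,1,1,1), the expression is not a correct formula for φ.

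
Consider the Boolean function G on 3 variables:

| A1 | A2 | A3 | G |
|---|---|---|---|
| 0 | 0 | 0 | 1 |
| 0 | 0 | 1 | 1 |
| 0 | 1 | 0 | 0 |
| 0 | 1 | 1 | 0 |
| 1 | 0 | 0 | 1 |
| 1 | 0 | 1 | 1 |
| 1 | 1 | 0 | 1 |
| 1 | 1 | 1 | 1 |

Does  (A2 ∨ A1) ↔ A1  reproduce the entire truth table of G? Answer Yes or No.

Test each input against both G and the formula:
  A1=0, A2=0, A3=0: formula gives 1, G = 1 ✓
  A1=0, A2=0, A3=1: formula gives 1, G = 1 ✓
  A1=0, A2=1, A3=0: formula gives 0, G = 0 ✓
  A1=0, A2=1, A3=1: formula gives 0, G = 0 ✓
  A1=1, A2=0, A3=0: formula gives 1, G = 1 ✓
  …and likewise for the remaining 3 rows.
Every row agrees, so the formula is equivalent.

Yes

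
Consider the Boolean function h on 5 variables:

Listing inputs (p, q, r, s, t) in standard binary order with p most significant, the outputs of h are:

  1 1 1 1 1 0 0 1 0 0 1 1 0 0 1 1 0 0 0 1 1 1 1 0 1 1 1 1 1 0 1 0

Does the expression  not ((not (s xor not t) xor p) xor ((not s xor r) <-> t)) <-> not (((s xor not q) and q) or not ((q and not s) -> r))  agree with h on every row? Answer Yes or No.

No

Test each input against both h and the formula:
  p=0, q=0, r=0, s=0, t=0: formula gives 1, h = 1 ✓
  p=0, q=0, r=0, s=0, t=1: formula gives 1, h = 1 ✓
  p=0, q=0, r=0, s=1, t=0: formula gives 1, h = 1 ✓
  p=0, q=0, r=0, s=1, t=1: formula gives 1, h = 1 ✓
  p=0, q=0, r=1, s=0, t=0: formula gives 0, but h = 1 ✗
Row (0,0,1,0,0) is a counterexample, so the formula is not equivalent to h.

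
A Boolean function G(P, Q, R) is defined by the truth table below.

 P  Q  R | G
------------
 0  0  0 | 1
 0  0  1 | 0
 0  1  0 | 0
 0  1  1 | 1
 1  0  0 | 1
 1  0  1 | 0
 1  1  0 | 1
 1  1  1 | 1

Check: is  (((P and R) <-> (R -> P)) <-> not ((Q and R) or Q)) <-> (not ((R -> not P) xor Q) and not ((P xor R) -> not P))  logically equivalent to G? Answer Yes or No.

Evaluate (((P and R) <-> (R -> P)) <-> not ((Q and R) or Q)) <-> (not ((R -> not P) xor Q) and not ((P xor R) -> not P)) on each row and compare to G:
  P=0, Q=0, R=0: formula gives 1, G = 1 ✓
  P=0, Q=0, R=1: formula gives 0, G = 0 ✓
  P=0, Q=1, R=0: formula gives 0, G = 0 ✓
  P=0, Q=1, R=1: formula gives 1, G = 1 ✓
  P=1, Q=0, R=0: formula gives 1, G = 1 ✓
  …and likewise for the remaining 3 rows.
No disagreement on any input; they are logically equivalent.

Yes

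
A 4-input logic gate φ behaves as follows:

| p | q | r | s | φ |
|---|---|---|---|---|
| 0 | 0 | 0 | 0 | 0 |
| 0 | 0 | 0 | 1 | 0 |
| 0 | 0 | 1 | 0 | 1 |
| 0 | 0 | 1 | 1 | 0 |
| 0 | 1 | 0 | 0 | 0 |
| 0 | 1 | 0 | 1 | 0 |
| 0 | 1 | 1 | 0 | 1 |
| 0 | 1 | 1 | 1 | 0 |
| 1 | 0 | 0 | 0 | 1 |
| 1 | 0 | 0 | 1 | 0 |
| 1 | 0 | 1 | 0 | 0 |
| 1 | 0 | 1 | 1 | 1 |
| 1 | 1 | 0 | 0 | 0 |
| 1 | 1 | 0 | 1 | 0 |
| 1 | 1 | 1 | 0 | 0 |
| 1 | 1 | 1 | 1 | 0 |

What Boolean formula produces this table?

φ(p, q, r, s) = (((((~p & ~q) & r) & ~s) | (((~p & q) & r) & ~s)) | (((p & ~q) & ~r) & ~s)) | (((p & ~q) & r) & s)

Collect the rows where φ=1 — (0,0,1,0), (0,1,1,0), (1,0,0,0), (1,0,1,1) — and write one minterm per row: ¬p·¬q·r·¬s, ¬p·q·r·¬s, p·¬q·¬r·¬s, p·¬q·r·s. Their union (logical OR) reproduces the table exactly.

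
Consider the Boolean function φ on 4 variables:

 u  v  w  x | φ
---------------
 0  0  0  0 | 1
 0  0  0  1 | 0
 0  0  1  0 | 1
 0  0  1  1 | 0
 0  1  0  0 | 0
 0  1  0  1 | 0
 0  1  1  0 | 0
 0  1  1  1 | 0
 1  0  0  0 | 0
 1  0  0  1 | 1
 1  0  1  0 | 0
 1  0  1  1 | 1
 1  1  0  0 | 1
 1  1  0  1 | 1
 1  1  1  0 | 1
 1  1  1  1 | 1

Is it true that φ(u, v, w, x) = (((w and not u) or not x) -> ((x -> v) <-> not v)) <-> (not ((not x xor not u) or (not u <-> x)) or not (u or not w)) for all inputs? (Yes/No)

Evaluate (((w and not u) or not x) -> ((x -> v) <-> not v)) <-> (not ((not x xor not u) or (not u <-> x)) or not (u or not w)) on each row and compare to φ:
  u=0, v=0, w=0, x=0: formula gives 1, φ = 1 ✓
  u=0, v=0, w=0, x=1: formula gives 0, φ = 0 ✓
  u=0, v=0, w=1, x=0: formula gives 1, φ = 1 ✓
  u=0, v=0, w=1, x=1: formula gives 0, φ = 0 ✓
  …and likewise for the remaining 12 rows.
Every row agrees, so the formula is equivalent.

Yes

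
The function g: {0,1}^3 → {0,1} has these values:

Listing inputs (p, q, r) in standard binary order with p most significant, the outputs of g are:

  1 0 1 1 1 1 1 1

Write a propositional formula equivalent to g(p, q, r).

g(p, q, r) = NOT ((NOT p AND NOT q) AND r)

g is 0 on exactly one input, (0,0,1), whose minterm is ¬p·¬q·r. So g is the negation of that single conjunction.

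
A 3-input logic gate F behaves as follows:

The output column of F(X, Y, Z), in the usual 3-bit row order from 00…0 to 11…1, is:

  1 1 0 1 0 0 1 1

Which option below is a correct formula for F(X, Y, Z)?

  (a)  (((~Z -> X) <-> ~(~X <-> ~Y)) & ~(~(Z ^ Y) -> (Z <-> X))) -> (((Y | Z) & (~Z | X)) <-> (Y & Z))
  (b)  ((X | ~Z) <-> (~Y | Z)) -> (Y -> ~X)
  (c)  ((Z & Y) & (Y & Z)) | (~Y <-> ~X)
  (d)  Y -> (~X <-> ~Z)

(a): at (0,1,0) it gives 1, but F = 0 — eliminated.
(b): at (0,1,0) it gives 1, but F = 0 — eliminated.
(d): at (0,1,0) it gives 1, but F = 0 — eliminated.
(c) is the remaining candidate, and it agrees with F on all 8 inputs.

c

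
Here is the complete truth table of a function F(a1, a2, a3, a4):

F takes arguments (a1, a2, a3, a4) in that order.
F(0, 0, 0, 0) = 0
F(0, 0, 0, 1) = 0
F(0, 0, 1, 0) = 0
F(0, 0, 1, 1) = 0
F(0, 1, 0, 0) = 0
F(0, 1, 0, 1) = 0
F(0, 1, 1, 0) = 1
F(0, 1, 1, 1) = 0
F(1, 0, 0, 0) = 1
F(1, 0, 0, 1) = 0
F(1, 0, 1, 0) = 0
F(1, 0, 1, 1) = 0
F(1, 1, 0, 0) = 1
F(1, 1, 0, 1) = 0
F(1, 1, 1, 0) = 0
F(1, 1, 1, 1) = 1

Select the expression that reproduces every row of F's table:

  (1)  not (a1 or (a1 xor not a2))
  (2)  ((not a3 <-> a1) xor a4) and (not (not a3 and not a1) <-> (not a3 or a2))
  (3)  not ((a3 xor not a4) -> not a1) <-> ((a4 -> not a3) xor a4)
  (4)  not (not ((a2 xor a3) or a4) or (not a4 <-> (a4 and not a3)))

2

(1): at (0,1,0,0) it gives 1, but F = 0 — eliminated.
(3): at (0,0,0,1) it gives 1, but F = 0 — eliminated.
(4): at (0,0,0,1) it gives 1, but F = 0 — eliminated.
(2) is the remaining candidate, and it agrees with F on all 16 inputs.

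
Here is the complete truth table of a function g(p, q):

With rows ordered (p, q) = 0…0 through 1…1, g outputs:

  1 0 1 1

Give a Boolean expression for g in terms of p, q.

g(p, q) = q -> p

This is q → p (false only at 0,1).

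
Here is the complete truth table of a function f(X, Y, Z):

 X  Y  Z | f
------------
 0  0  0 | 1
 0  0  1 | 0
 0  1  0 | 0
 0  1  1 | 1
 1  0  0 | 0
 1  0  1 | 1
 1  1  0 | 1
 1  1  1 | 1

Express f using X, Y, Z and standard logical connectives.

f(X, Y, Z) = ~((((~X & ~Y) & Z) | ((~X & Y) & ~Z)) | ((X & ~Y) & ~Z))

There are just 3 zero rows: (0,0,1), (0,1,0), (1,0,0). Their minterms are ¬X·¬Y·Z, ¬X·Y·¬Z, X·¬Y·¬Z; the OR of those covers precisely the 0-outputs, and negating it yields f.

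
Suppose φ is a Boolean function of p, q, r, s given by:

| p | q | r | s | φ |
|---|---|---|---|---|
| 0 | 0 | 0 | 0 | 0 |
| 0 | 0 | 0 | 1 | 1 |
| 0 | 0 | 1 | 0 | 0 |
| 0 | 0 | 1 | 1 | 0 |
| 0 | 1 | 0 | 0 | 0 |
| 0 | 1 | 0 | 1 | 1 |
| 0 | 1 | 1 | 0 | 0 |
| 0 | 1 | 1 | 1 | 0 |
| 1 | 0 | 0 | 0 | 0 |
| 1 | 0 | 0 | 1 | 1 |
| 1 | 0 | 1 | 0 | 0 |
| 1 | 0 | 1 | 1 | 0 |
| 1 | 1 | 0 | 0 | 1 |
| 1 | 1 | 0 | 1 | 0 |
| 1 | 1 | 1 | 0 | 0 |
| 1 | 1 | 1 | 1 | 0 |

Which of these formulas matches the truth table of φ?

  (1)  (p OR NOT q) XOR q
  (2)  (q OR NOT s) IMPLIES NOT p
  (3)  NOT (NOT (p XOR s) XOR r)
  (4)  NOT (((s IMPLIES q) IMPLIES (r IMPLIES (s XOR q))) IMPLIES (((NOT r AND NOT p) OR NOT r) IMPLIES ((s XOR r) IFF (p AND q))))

(1): at (0,0,0,0) it gives 1, but φ = 0 — eliminated.
(2): at (0,0,0,0) it gives 1, but φ = 0 — eliminated.
(3): at (0,0,1,0) it gives 1, but φ = 0 — eliminated.
(4) is the remaining candidate, and it agrees with φ on all 16 inputs.

4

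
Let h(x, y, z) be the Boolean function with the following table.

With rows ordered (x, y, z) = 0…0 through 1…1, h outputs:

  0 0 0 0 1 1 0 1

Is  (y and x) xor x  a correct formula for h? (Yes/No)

No

Evaluate (y and x) xor x on each row and compare to h:
  x=0, y=0, z=0: formula gives 0, h = 0 ✓
  x=0, y=0, z=1: formula gives 0, h = 0 ✓
  x=0, y=1, z=0: formula gives 0, h = 0 ✓
  x=0, y=1, z=1: formula gives 0, h = 0 ✓
  x=1, y=0, z=0: formula gives 1, h = 1 ✓
  …
  x=1, y=1, z=1: formula gives 0, but h = 1 ✗
Row (1,1,1) is a counterexample, so the formula is not equivalent to h.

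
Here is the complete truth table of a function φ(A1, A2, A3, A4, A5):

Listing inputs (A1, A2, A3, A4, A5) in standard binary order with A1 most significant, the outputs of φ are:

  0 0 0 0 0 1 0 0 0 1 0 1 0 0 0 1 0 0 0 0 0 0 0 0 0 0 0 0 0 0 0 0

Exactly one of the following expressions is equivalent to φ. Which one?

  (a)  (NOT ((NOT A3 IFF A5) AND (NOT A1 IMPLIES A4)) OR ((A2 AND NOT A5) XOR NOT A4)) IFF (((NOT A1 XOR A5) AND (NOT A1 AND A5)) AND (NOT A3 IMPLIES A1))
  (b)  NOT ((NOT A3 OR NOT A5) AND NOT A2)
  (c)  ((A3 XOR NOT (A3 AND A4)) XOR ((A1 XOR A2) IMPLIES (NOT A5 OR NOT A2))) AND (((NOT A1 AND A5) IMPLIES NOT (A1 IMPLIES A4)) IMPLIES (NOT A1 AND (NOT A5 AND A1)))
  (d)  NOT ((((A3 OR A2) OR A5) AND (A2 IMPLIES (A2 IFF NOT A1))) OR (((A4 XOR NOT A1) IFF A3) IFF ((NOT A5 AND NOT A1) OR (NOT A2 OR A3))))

(a) disagrees with φ on (0,0,0,1,1) (formula → 1, table → 0); rule it out.
(b) disagrees with φ on (0,0,1,1,1) (formula → 1, table → 0); rule it out.
(d) disagrees with φ on (0,0,0,0,0) (formula → 1, table → 0); rule it out.
That leaves (c). Evaluating it on every row reproduces the table of φ exactly.

c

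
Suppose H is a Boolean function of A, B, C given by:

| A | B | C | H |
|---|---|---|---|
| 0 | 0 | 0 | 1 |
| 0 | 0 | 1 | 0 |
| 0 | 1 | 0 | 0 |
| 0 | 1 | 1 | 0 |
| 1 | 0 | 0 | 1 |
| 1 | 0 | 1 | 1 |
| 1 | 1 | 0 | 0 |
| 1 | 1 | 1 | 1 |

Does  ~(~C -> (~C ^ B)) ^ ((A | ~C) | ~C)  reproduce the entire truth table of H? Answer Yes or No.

Check the formula against H row by row:
  A=0, B=0, C=0: formula gives 1, H = 1 ✓
  A=0, B=0, C=1: formula gives 0, H = 0 ✓
  A=0, B=1, C=0: formula gives 0, H = 0 ✓
  A=0, B=1, C=1: formula gives 0, H = 0 ✓
  A=1, B=0, C=0: formula gives 1, H = 1 ✓
  …and likewise for the remaining 3 rows.
No disagreement on any input; they are logically equivalent.

Yes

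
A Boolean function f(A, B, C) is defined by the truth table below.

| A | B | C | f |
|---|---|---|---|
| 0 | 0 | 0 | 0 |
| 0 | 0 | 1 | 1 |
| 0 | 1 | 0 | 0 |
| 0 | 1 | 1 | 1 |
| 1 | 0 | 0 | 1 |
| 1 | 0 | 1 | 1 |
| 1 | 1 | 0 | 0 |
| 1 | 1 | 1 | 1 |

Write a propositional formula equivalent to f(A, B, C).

f is 0 on only 3 rows — (0,0,0), (0,1,0), (1,1,0). Writing each as a minterm (¬A·¬B·¬C, ¬A·B·¬C, A·B·¬C) and OR-ing them characterizes exactly where f=0, so f is the negation of that disjunction.

f(A, B, C) = NOT ((((NOT A AND NOT B) AND NOT C) OR ((NOT A AND B) AND NOT C)) OR ((A AND B) AND NOT C))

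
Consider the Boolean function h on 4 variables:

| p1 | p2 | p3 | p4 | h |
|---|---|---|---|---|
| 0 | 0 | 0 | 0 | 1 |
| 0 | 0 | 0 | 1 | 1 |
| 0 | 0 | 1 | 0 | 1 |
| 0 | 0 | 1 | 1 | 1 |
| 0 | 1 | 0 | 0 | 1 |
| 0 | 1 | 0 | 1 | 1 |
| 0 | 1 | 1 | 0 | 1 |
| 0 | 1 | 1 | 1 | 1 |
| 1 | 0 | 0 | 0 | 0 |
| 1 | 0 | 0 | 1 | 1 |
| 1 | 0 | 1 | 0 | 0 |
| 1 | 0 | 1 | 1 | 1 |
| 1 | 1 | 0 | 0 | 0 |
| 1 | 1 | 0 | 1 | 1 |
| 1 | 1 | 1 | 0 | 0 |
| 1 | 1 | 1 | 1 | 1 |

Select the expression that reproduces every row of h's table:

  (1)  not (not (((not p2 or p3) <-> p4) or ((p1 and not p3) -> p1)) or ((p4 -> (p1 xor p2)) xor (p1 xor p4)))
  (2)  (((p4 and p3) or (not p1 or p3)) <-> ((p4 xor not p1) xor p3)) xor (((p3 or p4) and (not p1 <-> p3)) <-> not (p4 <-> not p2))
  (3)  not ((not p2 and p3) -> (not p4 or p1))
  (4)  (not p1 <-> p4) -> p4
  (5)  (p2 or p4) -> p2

4

(1) fails at (0,0,0,0): the formula yields 0, h is 1.
(2) fails at (0,1,0,0): the formula yields 0, h is 1.
(3) fails at (0,0,0,0): the formula yields 0, h is 1.
(5) fails at (0,0,0,1): the formula yields 0, h is 1.
(4) is the remaining candidate, and it agrees with h on all 16 inputs.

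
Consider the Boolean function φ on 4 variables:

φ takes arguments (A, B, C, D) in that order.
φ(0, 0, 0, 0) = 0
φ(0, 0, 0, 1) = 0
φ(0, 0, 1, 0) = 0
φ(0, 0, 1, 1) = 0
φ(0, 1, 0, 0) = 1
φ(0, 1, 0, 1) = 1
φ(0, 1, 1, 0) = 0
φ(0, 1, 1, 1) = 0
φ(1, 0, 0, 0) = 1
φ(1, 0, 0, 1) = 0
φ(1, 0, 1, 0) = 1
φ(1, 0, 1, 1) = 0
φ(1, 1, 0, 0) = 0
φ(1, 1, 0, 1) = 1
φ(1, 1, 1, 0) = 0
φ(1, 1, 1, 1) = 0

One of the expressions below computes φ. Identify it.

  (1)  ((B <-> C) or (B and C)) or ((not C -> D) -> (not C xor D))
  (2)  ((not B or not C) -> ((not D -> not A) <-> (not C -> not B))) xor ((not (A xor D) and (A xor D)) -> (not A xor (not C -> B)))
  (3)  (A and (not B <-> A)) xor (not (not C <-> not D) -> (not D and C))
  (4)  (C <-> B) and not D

(1) disagrees with φ on (0,0,0,0) (formula → 1, table → 0); rule it out.
(3) disagrees with φ on (0,0,0,0) (formula → 1, table → 0); rule it out.
(4) disagrees with φ on (0,0,0,0) (formula → 1, table → 0); rule it out.
(2) is the remaining candidate, and it agrees with φ on all 16 inputs.

2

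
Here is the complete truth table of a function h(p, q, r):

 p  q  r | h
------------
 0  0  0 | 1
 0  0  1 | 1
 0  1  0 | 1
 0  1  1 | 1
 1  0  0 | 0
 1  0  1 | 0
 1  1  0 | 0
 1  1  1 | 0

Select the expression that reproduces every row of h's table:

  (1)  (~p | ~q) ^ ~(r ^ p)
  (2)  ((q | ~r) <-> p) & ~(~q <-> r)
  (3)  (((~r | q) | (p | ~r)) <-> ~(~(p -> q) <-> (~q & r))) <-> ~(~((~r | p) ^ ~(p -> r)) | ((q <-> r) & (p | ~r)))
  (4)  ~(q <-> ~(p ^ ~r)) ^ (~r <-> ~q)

(1): at (0,0,0) it gives 0, but h = 1 — eliminated.
(2): at (0,0,0) it gives 0, but h = 1 — eliminated.
(3): at (0,1,0) it gives 0, but h = 1 — eliminated.
That leaves (4). Evaluating it on every row reproduces the table of h exactly.

4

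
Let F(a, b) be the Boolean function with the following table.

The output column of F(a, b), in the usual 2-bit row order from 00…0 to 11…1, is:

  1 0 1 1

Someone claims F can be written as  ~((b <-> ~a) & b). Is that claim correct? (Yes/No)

Evaluate ~((b <-> ~a) & b) on each row and compare to F:
  a=0, b=0: formula gives 1, F = 1 ✓
  a=0, b=1: formula gives 0, F = 0 ✓
  a=1, b=0: formula gives 1, F = 1 ✓
  a=1, b=1: formula gives 1, F = 1 ✓
No disagreement on any input; they are logically equivalent.

Yes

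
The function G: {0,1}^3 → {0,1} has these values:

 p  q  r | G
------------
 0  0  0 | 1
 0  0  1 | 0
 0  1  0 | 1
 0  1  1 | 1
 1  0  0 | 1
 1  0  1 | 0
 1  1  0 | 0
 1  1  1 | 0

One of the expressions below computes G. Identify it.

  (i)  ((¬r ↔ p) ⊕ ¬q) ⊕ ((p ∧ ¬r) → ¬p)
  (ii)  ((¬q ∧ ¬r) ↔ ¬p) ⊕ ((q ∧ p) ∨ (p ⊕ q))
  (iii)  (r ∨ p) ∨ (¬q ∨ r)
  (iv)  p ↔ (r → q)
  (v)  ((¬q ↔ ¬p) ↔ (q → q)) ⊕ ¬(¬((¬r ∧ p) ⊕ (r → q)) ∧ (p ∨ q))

ii

(i) fails at (0,0,0): the formula yields 0, G is 1.
(iii) fails at (0,0,1): the formula yields 1, G is 0.
(iv) fails at (0,0,0): the formula yields 0, G is 1.
(v) fails at (0,0,0): the formula yields 0, G is 1.
(ii) is the remaining candidate, and it agrees with G on all 8 inputs.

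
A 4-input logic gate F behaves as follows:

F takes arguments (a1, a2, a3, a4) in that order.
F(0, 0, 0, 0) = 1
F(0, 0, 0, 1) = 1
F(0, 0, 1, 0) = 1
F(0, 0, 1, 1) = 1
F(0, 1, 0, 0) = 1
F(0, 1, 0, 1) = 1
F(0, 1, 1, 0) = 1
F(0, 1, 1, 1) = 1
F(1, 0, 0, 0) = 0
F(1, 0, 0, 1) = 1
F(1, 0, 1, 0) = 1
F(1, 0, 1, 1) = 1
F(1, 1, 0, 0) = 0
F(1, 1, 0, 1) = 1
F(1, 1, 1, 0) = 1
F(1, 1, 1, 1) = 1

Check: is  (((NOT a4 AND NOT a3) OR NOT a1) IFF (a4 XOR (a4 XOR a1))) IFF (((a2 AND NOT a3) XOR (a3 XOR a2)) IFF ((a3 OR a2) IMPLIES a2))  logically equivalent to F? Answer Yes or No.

Yes

Evaluate (((NOT a4 AND NOT a3) OR NOT a1) IFF (a4 XOR (a4 XOR a1))) IFF (((a2 AND NOT a3) XOR (a3 XOR a2)) IFF ((a3 OR a2) IMPLIES a2)) on each row and compare to F:
  a1=0, a2=0, a3=0, a4=0: formula gives 1, F = 1 ✓
  a1=0, a2=0, a3=0, a4=1: formula gives 1, F = 1 ✓
  a1=0, a2=0, a3=1, a4=0: formula gives 1, F = 1 ✓
  a1=0, a2=0, a3=1, a4=1: formula gives 1, F = 1 ✓
  … (the remaining 12 rows also agree.)
No disagreement on any input; they are logically equivalent.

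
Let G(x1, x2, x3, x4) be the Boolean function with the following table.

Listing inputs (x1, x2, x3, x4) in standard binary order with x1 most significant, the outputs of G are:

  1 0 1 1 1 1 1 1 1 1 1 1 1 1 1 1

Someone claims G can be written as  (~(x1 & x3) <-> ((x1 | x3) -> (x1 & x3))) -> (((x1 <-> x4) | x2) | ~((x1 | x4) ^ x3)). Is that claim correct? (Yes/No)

Yes

Evaluate (~(x1 & x3) <-> ((x1 | x3) -> (x1 & x3))) -> (((x1 <-> x4) | x2) | ~((x1 | x4) ^ x3)) on each row and compare to G:
  x1=0, x2=0, x3=0, x4=0: formula gives 1, G = 1 ✓
  x1=0, x2=0, x3=0, x4=1: formula gives 0, G = 0 ✓
  x1=0, x2=0, x3=1, x4=0: formula gives 1, G = 1 ✓
  x1=0, x2=0, x3=1, x4=1: formula gives 1, G = 1 ✓
  … (the remaining 12 rows also agree.)
No disagreement on any input; they are logically equivalent.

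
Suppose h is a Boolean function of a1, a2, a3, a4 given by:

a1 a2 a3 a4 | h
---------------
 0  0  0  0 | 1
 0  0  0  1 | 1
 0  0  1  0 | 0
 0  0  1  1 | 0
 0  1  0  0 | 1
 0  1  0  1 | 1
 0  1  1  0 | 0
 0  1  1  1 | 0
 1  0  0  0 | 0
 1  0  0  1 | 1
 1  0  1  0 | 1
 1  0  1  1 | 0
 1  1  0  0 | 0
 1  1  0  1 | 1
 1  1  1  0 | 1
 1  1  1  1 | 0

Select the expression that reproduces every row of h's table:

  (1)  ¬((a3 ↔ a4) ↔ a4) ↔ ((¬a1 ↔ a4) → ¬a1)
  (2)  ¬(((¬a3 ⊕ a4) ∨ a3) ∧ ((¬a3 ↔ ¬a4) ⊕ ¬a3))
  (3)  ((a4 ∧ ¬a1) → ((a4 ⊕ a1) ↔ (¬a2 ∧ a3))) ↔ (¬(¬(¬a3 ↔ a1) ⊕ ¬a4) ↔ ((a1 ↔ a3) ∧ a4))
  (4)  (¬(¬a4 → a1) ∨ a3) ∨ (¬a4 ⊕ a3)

(2) disagrees with h on (0,0,1,0) (formula → 1, table → 0); rule it out.
(3) disagrees with h on (0,0,0,0) (formula → 0, table → 1); rule it out.
(4) disagrees with h on (0,0,0,1) (formula → 0, table → 1); rule it out.
(1) is the remaining candidate, and it agrees with h on all 16 inputs.

1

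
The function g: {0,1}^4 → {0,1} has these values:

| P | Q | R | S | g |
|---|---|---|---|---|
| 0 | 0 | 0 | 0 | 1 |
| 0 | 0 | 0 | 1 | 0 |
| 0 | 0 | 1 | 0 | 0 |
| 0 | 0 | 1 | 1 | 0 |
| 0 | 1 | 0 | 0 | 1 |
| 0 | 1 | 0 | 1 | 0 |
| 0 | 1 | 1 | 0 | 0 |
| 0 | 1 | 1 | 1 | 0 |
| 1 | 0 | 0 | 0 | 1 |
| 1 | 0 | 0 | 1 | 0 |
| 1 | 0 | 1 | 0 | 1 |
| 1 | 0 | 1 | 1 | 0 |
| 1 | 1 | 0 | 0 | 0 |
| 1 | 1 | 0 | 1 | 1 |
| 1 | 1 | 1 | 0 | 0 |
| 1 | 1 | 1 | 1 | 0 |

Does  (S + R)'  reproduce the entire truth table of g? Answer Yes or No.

No

Evaluate (S + R)' on each row and compare to g:
  P=0, Q=0, R=0, S=0: formula gives 1, g = 1 ✓
  P=0, Q=0, R=0, S=1: formula gives 0, g = 0 ✓
  P=0, Q=0, R=1, S=0: formula gives 0, g = 0 ✓
  P=0, Q=0, R=1, S=1: formula gives 0, g = 0 ✓
  …
  P=1, Q=0, R=1, S=0: formula gives 0, but g = 1 ✗
Since they disagree at (1,0,1,0), the expression is not a correct formula for g.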